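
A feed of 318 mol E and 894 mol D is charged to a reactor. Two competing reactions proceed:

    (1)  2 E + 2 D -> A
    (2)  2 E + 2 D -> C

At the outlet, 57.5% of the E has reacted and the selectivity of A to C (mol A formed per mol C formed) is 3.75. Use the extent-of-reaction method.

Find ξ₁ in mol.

ξ₁ = 72.2 mol

Conversion of E: E consumed = 0.575 × 318 = 182.8 mol = 2ξ₁ + 2ξ₂.
Selectivity: 1ξ₁ / (1ξ₂) = 3.75 → ξ₁ = 3.75 ξ₂.
Substitute: (2·3.75 + 2) ξ₂ = 182.8 → ξ₂ = 19.25 mol, ξ₁ = 72.18 mol.
Outlet amounts (n = n₀ + Σ ν·ξ):
  E: 318 − 2(72.18) − 2(19.25) = 135.2
  D: 894 − 2(72.18) − 2(19.25) = 711.1
  A: 0 + 1(72.18) = 72.18
  C: 0 + 1(19.25) = 19.25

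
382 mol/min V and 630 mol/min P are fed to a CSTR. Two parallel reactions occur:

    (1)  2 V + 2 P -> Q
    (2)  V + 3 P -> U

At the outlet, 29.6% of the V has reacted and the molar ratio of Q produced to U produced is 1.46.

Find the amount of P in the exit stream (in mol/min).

Conversion of V: V consumed = 0.296 × 382 = 113.1 mol/min = 2ξ₁ + 1ξ₂.
Selectivity: 1ξ₁ / (1ξ₂) = 1.46 → ξ₁ = 1.46 ξ₂.
Substitute: (2·1.46 + 1) ξ₂ = 113.1 → ξ₂ = 28.84 mol/min, ξ₁ = 42.11 mol/min.
Outlet amounts (n = n₀ + Σ ν·ξ):
  V: 382 − 2(42.11) − 1(28.84) = 268.9
  P: 630 − 2(42.11) − 3(28.84) = 459.2
  Q: 0 + 1(42.11) = 42.11
  U: 0 + 1(28.84) = 28.84

459 mol/min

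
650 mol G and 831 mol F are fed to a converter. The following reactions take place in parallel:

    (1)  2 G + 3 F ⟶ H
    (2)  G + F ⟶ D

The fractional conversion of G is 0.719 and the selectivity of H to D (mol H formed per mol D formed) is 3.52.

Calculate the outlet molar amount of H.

Conversion of G: G consumed = 0.719 × 650 = 467.3 mol = 2ξ₁ + 1ξ₂.
Selectivity: 1ξ₁ / (1ξ₂) = 3.52 → ξ₁ = 3.52 ξ₂.
Substitute: (2·3.52 + 1) ξ₂ = 467.3 → ξ₂ = 58.13 mol, ξ₁ = 204.6 mol.
Outlet amounts (n = n₀ + Σ ν·ξ):
  G: 650 − 2(204.6) − 1(58.13) = 182.6
  F: 831 − 3(204.6) − 1(58.13) = 159
  H: 0 + 1(204.6) = 204.6
  D: 0 + 1(58.13) = 58.13

205 mol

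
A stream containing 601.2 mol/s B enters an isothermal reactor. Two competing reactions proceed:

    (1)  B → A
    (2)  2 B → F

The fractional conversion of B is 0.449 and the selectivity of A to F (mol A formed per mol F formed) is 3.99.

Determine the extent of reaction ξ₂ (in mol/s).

ξ₂ = 45.1 mol/s

Conversion of B: B consumed = 0.449 × 601.2 = 269.9 mol/s = 1ξ₁ + 2ξ₂.
Selectivity: 1ξ₁ / (1ξ₂) = 3.99 → ξ₁ = 3.99 ξ₂.
Substitute: (1·3.99 + 2) ξ₂ = 269.9 → ξ₂ = 45.06 mol/s, ξ₁ = 179.8 mol/s.
Outlet amounts (n = n₀ + Σ ν·ξ):
  B: 601.2 − 1(179.8) − 2(45.06) = 331.3
  A: 0 + 1(179.8) = 179.8
  F: 0 + 1(45.06) = 45.06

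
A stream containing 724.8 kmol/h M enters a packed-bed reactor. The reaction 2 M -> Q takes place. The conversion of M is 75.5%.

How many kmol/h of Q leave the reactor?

274 kmol/h

M reacted = 0.755 × 724.8 = 547.2 kmol/h; ν_M = −2, so ξ = 547.2/2 = 273.6 kmol/h.
Outlet amounts (n = n₀ + ν ξ):
  M: 724.8 − 2(273.6) = 177.6
  Q: 0 + 1(273.6) = 273.6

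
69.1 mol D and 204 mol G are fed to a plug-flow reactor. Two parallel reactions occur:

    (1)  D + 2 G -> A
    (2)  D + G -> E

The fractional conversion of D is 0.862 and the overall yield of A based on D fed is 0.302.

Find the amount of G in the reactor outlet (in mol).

Yield of A: 1ξ₁ / 69.1 = 0.302 → ξ₁ = 20.87 mol.
Conversion of D: 1ξ₁ + 1ξ₂ = 0.862 × 69.1 = 59.56 → ξ₂ = 38.7 mol.
Outlet amounts (n = n₀ + Σ ν·ξ):
  D: 69.1 − 1(20.87) − 1(38.7) = 9.536
  G: 204 − 2(20.87) − 1(38.7) = 123.6
  A: 0 + 1(20.87) = 20.87
  E: 0 + 1(38.7) = 38.7

124 mol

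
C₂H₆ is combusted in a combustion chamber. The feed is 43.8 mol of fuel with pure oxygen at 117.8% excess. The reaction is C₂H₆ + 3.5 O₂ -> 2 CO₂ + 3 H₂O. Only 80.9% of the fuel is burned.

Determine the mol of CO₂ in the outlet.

Stoichiometric O₂ = 3.5 × 43.8 = 153.3 mol; O₂ fed = 153.3 × 2.178 = 333.9 mol.
Fuel reacted = 0.809 × 43.8 → ξ = 35.43 mol.
Outlet (n = n₀ + ν ξ):
  C₂H₆: 43.8 − 1(35.43) = 8.366
  O₂: 333.9 − 3.5(35.43) = 209.9
  CO₂: 0 + 2(35.43) = 70.87
  H₂O: 0 + 3(35.43) = 106.3

70.9 mol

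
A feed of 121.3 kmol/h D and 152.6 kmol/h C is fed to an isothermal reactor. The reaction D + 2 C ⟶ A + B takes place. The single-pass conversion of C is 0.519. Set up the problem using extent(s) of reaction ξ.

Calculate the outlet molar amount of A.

C reacted = 0.519 × 152.6 = 79.2 kmol/h; ν_C = −2, so ξ = 79.2/2 = 39.6 kmol/h.
Outlet amounts (n = n₀ + ν ξ):
  D: 121.3 − 1(39.6) = 81.7
  C: 152.6 − 2(39.6) = 73.4
  A: 0 + 1(39.6) = 39.6
  B: 0 + 1(39.6) = 39.6

39.6 kmol/h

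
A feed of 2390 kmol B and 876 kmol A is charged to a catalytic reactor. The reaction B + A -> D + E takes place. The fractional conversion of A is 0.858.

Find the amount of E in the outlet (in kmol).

752 kmol

A reacted = 0.858 × 876 = 751.6 kmol; ν_A = −1, so ξ = 751.6/1 = 751.6 kmol.
Outlet amounts (n = n₀ + ν ξ):
  B: 2390 − 1(751.6) = 1638
  A: 876 − 1(751.6) = 124.4
  D: 0 + 1(751.6) = 751.6
  E: 0 + 1(751.6) = 751.6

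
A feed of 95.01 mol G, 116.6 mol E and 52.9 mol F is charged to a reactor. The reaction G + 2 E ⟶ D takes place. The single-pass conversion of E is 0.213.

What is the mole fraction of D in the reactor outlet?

E reacted = 0.213 × 116.6 = 24.84 mol; ν_E = −2, so ξ = 24.84/2 = 12.42 mol.
Outlet amounts (n = n₀ + ν ξ):
  G: 95.01 − 1(12.42) = 82.59
  E: 116.6 − 2(12.42) = 91.76
  D: 0 + 1(12.42) = 12.42
  F: 52.9 (inert)
Total out = 239.7 mol; y_D = 12.42 / 239.7 = 0.05181.

0.0518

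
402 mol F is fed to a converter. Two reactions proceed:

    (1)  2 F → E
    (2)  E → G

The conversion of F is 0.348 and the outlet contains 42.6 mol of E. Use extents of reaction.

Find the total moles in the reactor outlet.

Conversion of F: F consumed = 2ξ₁ = 0.348 × 402 → ξ₁ = 69.95 mol.
E balance: n_E = 0 + 1ξ₁ − 1ξ₂ = 42.6 → ξ₂ = (1·69.95 − 42.6)/1 = 27.35 mol.
Outlet amounts (n = n₀ + Σ ν·ξ):
  F: 402 − 2(69.95) = 262.1
  E: 0 + 1(69.95) − 1(27.35) = 42.6
  G: 0 + 1(27.35) = 27.35
Total out = 262.1 + 42.6 + 27.35 = 332.1 mol.

332 mol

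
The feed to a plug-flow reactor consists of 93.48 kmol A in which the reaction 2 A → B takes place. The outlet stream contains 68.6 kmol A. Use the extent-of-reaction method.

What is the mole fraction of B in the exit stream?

For A: n = n₀ − 2ξ → 68.6 = 93.48 − 2ξ, giving ξ = 12.44 kmol.
Outlet amounts (n = n₀ + ν ξ):
  A: 93.48 − 2(12.44) = 68.6
  B: 0 + 1(12.44) = 12.44
Total out = 81.04 kmol; y_B = 12.44 / 81.04 = 0.1535.

0.154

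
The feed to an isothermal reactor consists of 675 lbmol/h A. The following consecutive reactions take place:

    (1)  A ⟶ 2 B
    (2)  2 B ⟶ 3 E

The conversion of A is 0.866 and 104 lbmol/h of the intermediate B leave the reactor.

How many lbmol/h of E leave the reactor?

1600 lbmol/h

Conversion of A: A consumed = 1ξ₁ = 0.866 × 675 → ξ₁ = 584.5 lbmol/h.
B balance: n_B = 0 + 2ξ₁ − 2ξ₂ = 104 → ξ₂ = (2·584.5 − 104)/2 = 532.5 lbmol/h.
Outlet amounts (n = n₀ + Σ ν·ξ):
  A: 675 − 1(584.5) = 90.45
  B: 0 + 2(584.5) − 2(532.5) = 104
  E: 0 + 3(532.5) = 1598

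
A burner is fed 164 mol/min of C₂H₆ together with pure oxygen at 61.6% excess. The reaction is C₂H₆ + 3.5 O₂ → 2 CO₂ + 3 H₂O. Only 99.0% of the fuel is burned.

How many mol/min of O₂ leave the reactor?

Stoichiometric O₂ = 3.5 × 164 = 574 mol/min; O₂ fed = 574 × 1.616 = 927.6 mol/min.
Fuel reacted = 0.99 × 164 → ξ = 162.4 mol/min.
Outlet (n = n₀ + ν ξ):
  C₂H₆: 164 − 1(162.4) = 1.64
  O₂: 927.6 − 3.5(162.4) = 359.3
  CO₂: 0 + 2(162.4) = 324.7
  H₂O: 0 + 3(162.4) = 487.1

359 mol/min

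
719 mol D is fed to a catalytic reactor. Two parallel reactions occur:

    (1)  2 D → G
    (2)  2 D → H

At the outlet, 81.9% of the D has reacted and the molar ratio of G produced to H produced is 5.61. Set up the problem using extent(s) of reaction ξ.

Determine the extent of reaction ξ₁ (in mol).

ξ₁ = 250 mol

Conversion of D: D consumed = 0.819 × 719 = 588.9 mol = 2ξ₁ + 2ξ₂.
Selectivity: 1ξ₁ / (1ξ₂) = 5.61 → ξ₁ = 5.61 ξ₂.
Substitute: (2·5.61 + 2) ξ₂ = 588.9 → ξ₂ = 44.54 mol, ξ₁ = 249.9 mol.
Outlet amounts (n = n₀ + Σ ν·ξ):
  D: 719 − 2(249.9) − 2(44.54) = 130.1
  G: 0 + 1(249.9) = 249.9
  H: 0 + 1(44.54) = 44.54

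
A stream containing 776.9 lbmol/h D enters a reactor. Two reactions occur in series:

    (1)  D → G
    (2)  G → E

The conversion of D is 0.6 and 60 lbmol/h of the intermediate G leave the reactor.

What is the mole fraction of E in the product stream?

0.523

Conversion of D: D consumed = 1ξ₁ = 0.6 × 776.9 → ξ₁ = 466.1 lbmol/h.
G balance: n_G = 0 + 1ξ₁ − 1ξ₂ = 60 → ξ₂ = (1·466.1 − 60)/1 = 406.1 lbmol/h.
Outlet amounts (n = n₀ + Σ ν·ξ):
  D: 776.9 − 1(466.1) = 310.8
  G: 0 + 1(466.1) − 1(406.1) = 60
  E: 0 + 1(406.1) = 406.1
Total out = 776.9 lbmol/h; y_E = 406.1 / 776.9 = 0.5228.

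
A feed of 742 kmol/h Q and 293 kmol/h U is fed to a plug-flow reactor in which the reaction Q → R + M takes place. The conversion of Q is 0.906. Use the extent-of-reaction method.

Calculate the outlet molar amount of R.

672 kmol/h

Q reacted = 0.906 × 742 = 672.3 kmol/h; ν_Q = −1, so ξ = 672.3/1 = 672.3 kmol/h.
Outlet amounts (n = n₀ + ν ξ):
  Q: 742 − 1(672.3) = 69.75
  R: 0 + 1(672.3) = 672.3
  M: 0 + 1(672.3) = 672.3
  U: 293 (inert)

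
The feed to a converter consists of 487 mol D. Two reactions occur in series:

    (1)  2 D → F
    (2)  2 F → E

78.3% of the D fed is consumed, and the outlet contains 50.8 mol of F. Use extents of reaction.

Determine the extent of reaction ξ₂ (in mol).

ξ₂ = 69.9 mol

Conversion of D: D consumed = 2ξ₁ = 0.783 × 487 → ξ₁ = 190.7 mol.
F balance: n_F = 0 + 1ξ₁ − 2ξ₂ = 50.8 → ξ₂ = (1·190.7 − 50.8)/2 = 69.93 mol.
Outlet amounts (n = n₀ + Σ ν·ξ):
  D: 487 − 2(190.7) = 105.7
  F: 0 + 1(190.7) − 2(69.93) = 50.8
  E: 0 + 1(69.93) = 69.93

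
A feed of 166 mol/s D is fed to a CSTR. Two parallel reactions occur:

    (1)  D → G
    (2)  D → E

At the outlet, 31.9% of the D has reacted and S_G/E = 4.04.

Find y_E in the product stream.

Conversion of D: D consumed = 0.319 × 166 = 52.95 mol/s = 1ξ₁ + 1ξ₂.
Selectivity: 1ξ₁ / (1ξ₂) = 4.04 → ξ₁ = 4.04 ξ₂.
Substitute: (1·4.04 + 1) ξ₂ = 52.95 → ξ₂ = 10.51 mol/s, ξ₁ = 42.45 mol/s.
Outlet amounts (n = n₀ + Σ ν·ξ):
  D: 166 − 1(42.45) − 1(10.51) = 113
  G: 0 + 1(42.45) = 42.45
  E: 0 + 1(10.51) = 10.51
Total out = 166 mol/s; y_E = 10.51 / 166 = 0.06329.

0.0633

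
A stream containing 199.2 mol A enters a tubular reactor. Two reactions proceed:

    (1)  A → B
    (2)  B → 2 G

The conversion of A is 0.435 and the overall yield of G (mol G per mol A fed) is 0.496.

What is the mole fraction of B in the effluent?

Conversion of A: A consumed = 1ξ₁ = 0.435 × 199.2 → ξ₁ = 86.65 mol.
Yield of G: 2ξ₂ / 199.2 = 0.496 → ξ₂ = 49.4 mol.
Outlet amounts (n = n₀ + Σ ν·ξ):
  A: 199.2 − 1(86.65) = 112.5
  B: 0 + 1(86.65) − 1(49.4) = 37.25
  G: 0 + 2(49.4) = 98.8
Total out = 248.6 mol; y_B = 37.25 / 248.6 = 0.1498.

0.15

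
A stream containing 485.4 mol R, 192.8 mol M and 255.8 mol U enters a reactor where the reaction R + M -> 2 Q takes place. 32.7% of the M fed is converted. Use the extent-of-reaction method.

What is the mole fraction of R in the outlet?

M reacted = 0.327 × 192.8 = 63.05 mol; ν_M = −1, so ξ = 63.05/1 = 63.05 mol.
Outlet amounts (n = n₀ + ν ξ):
  R: 485.4 − 1(63.05) = 422.4
  M: 192.8 − 1(63.05) = 129.8
  Q: 0 + 2(63.05) = 126.1
  U: 255.8 (inert)
Total out = 934 mol; y_R = 422.4 / 934 = 0.4522.

0.452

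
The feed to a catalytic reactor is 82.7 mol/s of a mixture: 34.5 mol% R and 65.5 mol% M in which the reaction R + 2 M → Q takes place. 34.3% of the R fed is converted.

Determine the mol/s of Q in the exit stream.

R reacted = 0.343 × 28.53 = 9.786 mol/s; ν_R = −1, so ξ = 9.786/1 = 9.786 mol/s.
Outlet amounts (n = n₀ + ν ξ):
  R: 28.53 − 1(9.786) = 18.75
  M: 54.17 − 2(9.786) = 34.6
  Q: 0 + 1(9.786) = 9.786

9.79 mol/s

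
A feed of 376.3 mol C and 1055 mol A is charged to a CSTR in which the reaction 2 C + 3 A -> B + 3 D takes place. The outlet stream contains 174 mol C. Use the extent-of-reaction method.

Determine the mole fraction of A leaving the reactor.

For C: n = n₀ − 2ξ → 174 = 376.3 − 2ξ, giving ξ = 101.2 mol.
Outlet amounts (n = n₀ + ν ξ):
  C: 376.3 − 2(101.2) = 174
  A: 1055 − 3(101.2) = 751.5
  B: 0 + 1(101.2) = 101.2
  D: 0 + 3(101.2) = 303.5
Total out = 1330 mol; y_A = 751.5 / 1330 = 0.565.

0.565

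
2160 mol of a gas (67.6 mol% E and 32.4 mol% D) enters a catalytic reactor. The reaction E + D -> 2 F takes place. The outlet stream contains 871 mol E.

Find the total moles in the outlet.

2160 mol

For E: n = n₀ − 1ξ → 871 = 1460 − 1ξ, giving ξ = 589.2 mol.
Outlet amounts (n = n₀ + ν ξ):
  E: 1460 − 1(589.2) = 871
  D: 699.8 − 1(589.2) = 110.7
  F: 0 + 2(589.2) = 1178
Total out = 871 + 110.7 + 1178 = 2160 mol.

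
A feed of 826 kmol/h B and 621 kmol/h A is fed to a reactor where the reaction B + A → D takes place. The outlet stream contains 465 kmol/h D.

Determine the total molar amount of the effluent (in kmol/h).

982 kmol/h

For D: n = n₀ + 1ξ → 465 = 0 + 1ξ, giving ξ = 465 kmol/h.
Outlet amounts (n = n₀ + ν ξ):
  B: 826 − 1(465) = 361
  A: 621 − 1(465) = 156
  D: 0 + 1(465) = 465
Total out = 361 + 156 + 465 = 982 kmol/h.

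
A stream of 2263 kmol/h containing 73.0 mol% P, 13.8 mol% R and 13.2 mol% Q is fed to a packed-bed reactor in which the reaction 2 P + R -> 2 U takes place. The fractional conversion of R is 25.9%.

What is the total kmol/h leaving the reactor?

2180 kmol/h

R reacted = 0.259 × 312.3 = 80.88 kmol/h; ν_R = −1, so ξ = 80.88/1 = 80.88 kmol/h.
Outlet amounts (n = n₀ + ν ξ):
  P: 1652 − 2(80.88) = 1490
  R: 312.3 − 1(80.88) = 231.4
  U: 0 + 2(80.88) = 161.8
  Q: 298.7 (inert)
Total out = 1490 + 231.4 + 161.8 + 298.7 = 2182 kmol/h.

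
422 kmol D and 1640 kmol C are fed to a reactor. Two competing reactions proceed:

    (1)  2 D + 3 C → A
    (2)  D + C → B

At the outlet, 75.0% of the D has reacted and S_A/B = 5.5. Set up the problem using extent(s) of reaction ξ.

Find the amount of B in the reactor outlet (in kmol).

Conversion of D: D consumed = 0.75 × 422 = 316.5 kmol = 2ξ₁ + 1ξ₂.
Selectivity: 1ξ₁ / (1ξ₂) = 5.5 → ξ₁ = 5.5 ξ₂.
Substitute: (2·5.5 + 1) ξ₂ = 316.5 → ξ₂ = 26.38 kmol, ξ₁ = 145.1 kmol.
Outlet amounts (n = n₀ + Σ ν·ξ):
  D: 422 − 2(145.1) − 1(26.38) = 105.5
  C: 1640 − 3(145.1) − 1(26.38) = 1178
  A: 0 + 1(145.1) = 145.1
  B: 0 + 1(26.38) = 26.38

26.4 kmol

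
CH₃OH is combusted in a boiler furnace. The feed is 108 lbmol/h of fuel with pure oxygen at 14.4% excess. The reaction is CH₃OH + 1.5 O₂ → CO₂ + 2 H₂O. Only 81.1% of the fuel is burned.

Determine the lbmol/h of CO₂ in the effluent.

87.6 lbmol/h

Stoichiometric O₂ = 1.5 × 108 = 162 lbmol/h; O₂ fed = 162 × 1.144 = 185.3 lbmol/h.
Fuel reacted = 0.811 × 108 → ξ = 87.59 lbmol/h.
Outlet (n = n₀ + ν ξ):
  CH₃OH: 108 − 1(87.59) = 20.41
  O₂: 185.3 − 1.5(87.59) = 53.95
  CO₂: 0 + 1(87.59) = 87.59
  H₂O: 0 + 2(87.59) = 175.2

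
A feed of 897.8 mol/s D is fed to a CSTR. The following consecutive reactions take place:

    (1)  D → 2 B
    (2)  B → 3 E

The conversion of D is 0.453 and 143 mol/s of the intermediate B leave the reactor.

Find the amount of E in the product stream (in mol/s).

Conversion of D: D consumed = 1ξ₁ = 0.453 × 897.8 → ξ₁ = 406.7 mol/s.
B balance: n_B = 0 + 2ξ₁ − 1ξ₂ = 143 → ξ₂ = (2·406.7 − 143)/1 = 670.4 mol/s.
Outlet amounts (n = n₀ + Σ ν·ξ):
  D: 897.8 − 1(406.7) = 491.1
  B: 0 + 2(406.7) − 1(670.4) = 143
  E: 0 + 3(670.4) = 2011

2010 mol/s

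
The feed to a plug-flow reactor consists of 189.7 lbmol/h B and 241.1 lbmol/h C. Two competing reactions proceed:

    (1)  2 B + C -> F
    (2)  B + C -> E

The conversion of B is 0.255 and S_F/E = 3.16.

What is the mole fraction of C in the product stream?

0.559

Conversion of B: B consumed = 0.255 × 189.7 = 48.37 lbmol/h = 2ξ₁ + 1ξ₂.
Selectivity: 1ξ₁ / (1ξ₂) = 3.16 → ξ₁ = 3.16 ξ₂.
Substitute: (2·3.16 + 1) ξ₂ = 48.37 → ξ₂ = 6.608 lbmol/h, ξ₁ = 20.88 lbmol/h.
Outlet amounts (n = n₀ + Σ ν·ξ):
  B: 189.7 − 2(20.88) − 1(6.608) = 141.3
  C: 241.1 − 1(20.88) − 1(6.608) = 213.6
  F: 0 + 1(20.88) = 20.88
  E: 0 + 1(6.608) = 6.608
Total out = 382.4 lbmol/h; y_C = 213.6 / 382.4 = 0.5586.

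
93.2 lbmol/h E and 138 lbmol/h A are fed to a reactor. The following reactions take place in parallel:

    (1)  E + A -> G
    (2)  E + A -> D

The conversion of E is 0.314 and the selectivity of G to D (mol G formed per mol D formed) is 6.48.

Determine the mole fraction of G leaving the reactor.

Conversion of E: E consumed = 0.314 × 93.2 = 29.26 lbmol/h = 1ξ₁ + 1ξ₂.
Selectivity: 1ξ₁ / (1ξ₂) = 6.48 → ξ₁ = 6.48 ξ₂.
Substitute: (1·6.48 + 1) ξ₂ = 29.26 → ξ₂ = 3.912 lbmol/h, ξ₁ = 25.35 lbmol/h.
Outlet amounts (n = n₀ + Σ ν·ξ):
  E: 93.2 − 1(25.35) − 1(3.912) = 63.94
  A: 138 − 1(25.35) − 1(3.912) = 108.7
  G: 0 + 1(25.35) = 25.35
  D: 0 + 1(3.912) = 3.912
Total out = 201.9 lbmol/h; y_G = 25.35 / 201.9 = 0.1255.

0.126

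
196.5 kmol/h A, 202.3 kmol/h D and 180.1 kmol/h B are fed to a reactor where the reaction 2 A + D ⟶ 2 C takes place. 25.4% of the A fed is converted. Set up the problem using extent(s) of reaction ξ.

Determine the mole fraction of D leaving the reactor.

0.32

A reacted = 0.254 × 196.5 = 49.91 kmol/h; ν_A = −2, so ξ = 49.91/2 = 24.96 kmol/h.
Outlet amounts (n = n₀ + ν ξ):
  A: 196.5 − 2(24.96) = 146.6
  D: 202.3 − 1(24.96) = 177.3
  C: 0 + 2(24.96) = 49.91
  B: 180.1 (inert)
Total out = 553.9 kmol/h; y_D = 177.3 / 553.9 = 0.3201.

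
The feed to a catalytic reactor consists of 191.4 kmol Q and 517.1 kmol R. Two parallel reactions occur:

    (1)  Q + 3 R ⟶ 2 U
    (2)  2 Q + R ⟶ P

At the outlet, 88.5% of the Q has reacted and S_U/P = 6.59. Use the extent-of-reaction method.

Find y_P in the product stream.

0.0738

Conversion of Q: Q consumed = 0.885 × 191.4 = 169.4 kmol = 1ξ₁ + 2ξ₂.
Selectivity: 2ξ₁ / (1ξ₂) = 6.59 → ξ₁ = 3.295 ξ₂.
Substitute: (1·3.295 + 2) ξ₂ = 169.4 → ξ₂ = 31.99 kmol, ξ₁ = 105.4 kmol.
Outlet amounts (n = n₀ + Σ ν·ξ):
  Q: 191.4 − 1(105.4) − 2(31.99) = 22.01
  R: 517.1 − 3(105.4) − 1(31.99) = 168.9
  U: 0 + 2(105.4) = 210.8
  P: 0 + 1(31.99) = 31.99
Total out = 433.7 kmol; y_P = 31.99 / 433.7 = 0.07376.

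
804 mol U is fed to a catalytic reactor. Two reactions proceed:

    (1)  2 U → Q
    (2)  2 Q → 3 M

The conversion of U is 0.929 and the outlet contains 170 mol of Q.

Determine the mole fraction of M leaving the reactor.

Conversion of U: U consumed = 2ξ₁ = 0.929 × 804 → ξ₁ = 373.5 mol.
Q balance: n_Q = 0 + 1ξ₁ − 2ξ₂ = 170 → ξ₂ = (1·373.5 − 170)/2 = 101.7 mol.
Outlet amounts (n = n₀ + Σ ν·ξ):
  U: 804 − 2(373.5) = 57.08
  Q: 0 + 1(373.5) − 2(101.7) = 170
  M: 0 + 3(101.7) = 305.2
Total out = 532.3 mol; y_M = 305.2 / 532.3 = 0.5734.

0.573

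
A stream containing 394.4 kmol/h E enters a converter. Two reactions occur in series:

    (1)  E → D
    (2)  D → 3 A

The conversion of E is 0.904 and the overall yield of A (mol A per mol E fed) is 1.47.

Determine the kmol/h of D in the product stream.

Conversion of E: E consumed = 1ξ₁ = 0.904 × 394.4 → ξ₁ = 356.5 kmol/h.
Yield of A: 3ξ₂ / 394.4 = 1.47 → ξ₂ = 193.3 kmol/h.
Outlet amounts (n = n₀ + Σ ν·ξ):
  E: 394.4 − 1(356.5) = 37.86
  D: 0 + 1(356.5) − 1(193.3) = 163.3
  A: 0 + 3(193.3) = 579.8

163 kmol/h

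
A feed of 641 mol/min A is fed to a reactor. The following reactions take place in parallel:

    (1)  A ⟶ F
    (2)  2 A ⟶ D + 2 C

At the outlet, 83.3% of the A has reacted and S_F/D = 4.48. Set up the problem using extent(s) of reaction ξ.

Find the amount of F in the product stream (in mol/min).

369 mol/min

Conversion of A: A consumed = 0.833 × 641 = 534 mol/min = 1ξ₁ + 2ξ₂.
Selectivity: 1ξ₁ / (1ξ₂) = 4.48 → ξ₁ = 4.48 ξ₂.
Substitute: (1·4.48 + 2) ξ₂ = 534 → ξ₂ = 82.4 mol/min, ξ₁ = 369.2 mol/min.
Outlet amounts (n = n₀ + Σ ν·ξ):
  A: 641 − 1(369.2) − 2(82.4) = 107
  F: 0 + 1(369.2) = 369.2
  D: 0 + 1(82.4) = 82.4
  C: 0 + 2(82.4) = 164.8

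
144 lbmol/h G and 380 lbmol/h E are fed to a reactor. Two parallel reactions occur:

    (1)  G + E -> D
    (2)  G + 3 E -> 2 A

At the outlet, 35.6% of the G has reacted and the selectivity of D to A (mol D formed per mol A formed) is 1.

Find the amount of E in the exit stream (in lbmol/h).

295 lbmol/h

Conversion of G: G consumed = 0.356 × 144 = 51.26 lbmol/h = 1ξ₁ + 1ξ₂.
Selectivity: 1ξ₁ / (2ξ₂) = 1 → ξ₁ = 2 ξ₂.
Substitute: (1·2 + 1) ξ₂ = 51.26 → ξ₂ = 17.09 lbmol/h, ξ₁ = 34.18 lbmol/h.
Outlet amounts (n = n₀ + Σ ν·ξ):
  G: 144 − 1(34.18) − 1(17.09) = 92.74
  E: 380 − 1(34.18) − 3(17.09) = 294.6
  D: 0 + 1(34.18) = 34.18
  A: 0 + 2(17.09) = 34.18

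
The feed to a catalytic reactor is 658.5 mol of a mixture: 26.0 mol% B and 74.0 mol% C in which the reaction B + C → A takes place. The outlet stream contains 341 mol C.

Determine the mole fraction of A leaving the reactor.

0.286

For C: n = n₀ − 1ξ → 341 = 487.3 − 1ξ, giving ξ = 146.3 mol.
Outlet amounts (n = n₀ + ν ξ):
  B: 171.2 − 1(146.3) = 24.92
  C: 487.3 − 1(146.3) = 341
  A: 0 + 1(146.3) = 146.3
Total out = 512.2 mol; y_A = 146.3 / 512.2 = 0.2856.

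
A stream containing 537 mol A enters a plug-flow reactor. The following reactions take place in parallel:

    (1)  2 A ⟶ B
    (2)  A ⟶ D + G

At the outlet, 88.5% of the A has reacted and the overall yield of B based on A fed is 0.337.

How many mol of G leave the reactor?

Yield of B: 1ξ₁ / 537 = 0.337 → ξ₁ = 181 mol.
Conversion of A: 2ξ₁ + 1ξ₂ = 0.885 × 537 = 475.2 → ξ₂ = 113.3 mol.
Outlet amounts (n = n₀ + Σ ν·ξ):
  A: 537 − 2(181) − 1(113.3) = 61.75
  B: 0 + 1(181) = 181
  D: 0 + 1(113.3) = 113.3
  G: 0 + 1(113.3) = 113.3

113 mol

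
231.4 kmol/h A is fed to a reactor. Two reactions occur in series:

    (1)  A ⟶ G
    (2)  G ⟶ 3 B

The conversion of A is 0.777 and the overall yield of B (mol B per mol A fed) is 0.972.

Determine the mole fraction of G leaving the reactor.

0.275

Conversion of A: A consumed = 1ξ₁ = 0.777 × 231.4 → ξ₁ = 179.8 kmol/h.
Yield of B: 3ξ₂ / 231.4 = 0.972 → ξ₂ = 74.97 kmol/h.
Outlet amounts (n = n₀ + Σ ν·ξ):
  A: 231.4 − 1(179.8) = 51.6
  G: 0 + 1(179.8) − 1(74.97) = 104.8
  B: 0 + 3(74.97) = 224.9
Total out = 381.3 kmol/h; y_G = 104.8 / 381.3 = 0.2749.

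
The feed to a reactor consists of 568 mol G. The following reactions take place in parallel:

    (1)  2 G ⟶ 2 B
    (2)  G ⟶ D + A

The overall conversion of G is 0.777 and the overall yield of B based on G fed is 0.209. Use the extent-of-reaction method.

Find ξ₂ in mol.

ξ₂ = 323 mol

Yield of B: 2ξ₁ / 568 = 0.209 → ξ₁ = 59.36 mol.
Conversion of G: 2ξ₁ + 1ξ₂ = 0.777 × 568 = 441.3 → ξ₂ = 322.6 mol.
Outlet amounts (n = n₀ + Σ ν·ξ):
  G: 568 − 2(59.36) − 1(322.6) = 126.7
  B: 0 + 2(59.36) = 118.7
  D: 0 + 1(322.6) = 322.6
  A: 0 + 1(322.6) = 322.6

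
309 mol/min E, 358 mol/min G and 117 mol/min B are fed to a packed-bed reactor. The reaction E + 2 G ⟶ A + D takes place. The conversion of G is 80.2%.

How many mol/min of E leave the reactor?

G reacted = 0.802 × 358 = 287.1 mol/min; ν_G = −2, so ξ = 287.1/2 = 143.6 mol/min.
Outlet amounts (n = n₀ + ν ξ):
  E: 309 − 1(143.6) = 165.4
  G: 358 − 2(143.6) = 70.88
  A: 0 + 1(143.6) = 143.6
  D: 0 + 1(143.6) = 143.6
  B: 117 (inert)

165 mol/min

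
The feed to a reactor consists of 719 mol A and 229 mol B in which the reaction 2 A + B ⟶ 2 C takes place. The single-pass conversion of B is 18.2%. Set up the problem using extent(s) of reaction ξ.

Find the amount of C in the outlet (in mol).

83.4 mol

B reacted = 0.182 × 229 = 41.68 mol; ν_B = −1, so ξ = 41.68/1 = 41.68 mol.
Outlet amounts (n = n₀ + ν ξ):
  A: 719 − 2(41.68) = 635.6
  B: 229 − 1(41.68) = 187.3
  C: 0 + 2(41.68) = 83.36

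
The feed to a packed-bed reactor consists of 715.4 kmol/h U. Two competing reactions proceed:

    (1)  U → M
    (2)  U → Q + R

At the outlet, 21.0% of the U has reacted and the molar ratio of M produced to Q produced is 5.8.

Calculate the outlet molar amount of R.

Conversion of U: U consumed = 0.21 × 715.4 = 150.2 kmol/h = 1ξ₁ + 1ξ₂.
Selectivity: 1ξ₁ / (1ξ₂) = 5.8 → ξ₁ = 5.8 ξ₂.
Substitute: (1·5.8 + 1) ξ₂ = 150.2 → ξ₂ = 22.09 kmol/h, ξ₁ = 128.1 kmol/h.
Outlet amounts (n = n₀ + Σ ν·ξ):
  U: 715.4 − 1(128.1) − 1(22.09) = 565.2
  M: 0 + 1(128.1) = 128.1
  Q: 0 + 1(22.09) = 22.09
  R: 0 + 1(22.09) = 22.09

22.1 kmol/h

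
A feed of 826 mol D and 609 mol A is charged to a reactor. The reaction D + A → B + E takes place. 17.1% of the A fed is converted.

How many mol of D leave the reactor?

A reacted = 0.171 × 609 = 104.1 mol; ν_A = −1, so ξ = 104.1/1 = 104.1 mol.
Outlet amounts (n = n₀ + ν ξ):
  D: 826 − 1(104.1) = 721.9
  A: 609 − 1(104.1) = 504.9
  B: 0 + 1(104.1) = 104.1
  E: 0 + 1(104.1) = 104.1

722 mol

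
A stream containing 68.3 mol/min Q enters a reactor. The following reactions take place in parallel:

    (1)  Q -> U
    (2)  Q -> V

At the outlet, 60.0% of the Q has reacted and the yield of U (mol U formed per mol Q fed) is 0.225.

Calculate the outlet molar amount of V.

Yield of U: 1ξ₁ / 68.3 = 0.225 → ξ₁ = 15.37 mol/min.
Conversion of Q: 1ξ₁ + 1ξ₂ = 0.6 × 68.3 = 40.98 → ξ₂ = 25.61 mol/min.
Outlet amounts (n = n₀ + Σ ν·ξ):
  Q: 68.3 − 1(15.37) − 1(25.61) = 27.32
  U: 0 + 1(15.37) = 15.37
  V: 0 + 1(25.61) = 25.61

25.6 mol/min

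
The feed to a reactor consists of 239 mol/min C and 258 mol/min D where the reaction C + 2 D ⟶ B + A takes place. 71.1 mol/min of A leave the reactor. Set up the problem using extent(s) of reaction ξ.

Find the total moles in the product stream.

For A: n = n₀ + 1ξ → 71.1 = 0 + 1ξ, giving ξ = 71.1 mol/min.
Outlet amounts (n = n₀ + ν ξ):
  C: 239 − 1(71.1) = 167.9
  D: 258 − 2(71.1) = 115.8
  B: 0 + 1(71.1) = 71.1
  A: 0 + 1(71.1) = 71.1
Total out = 167.9 + 115.8 + 71.1 + 71.1 = 425.9 mol/min.

426 mol/min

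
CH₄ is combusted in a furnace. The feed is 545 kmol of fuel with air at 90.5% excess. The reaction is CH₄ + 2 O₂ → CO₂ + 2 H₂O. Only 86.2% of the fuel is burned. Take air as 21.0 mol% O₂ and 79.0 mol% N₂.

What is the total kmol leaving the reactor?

Stoichiometric O₂ = 2 × 545 = 1090 kmol; O₂ fed = 1090 × 1.905 = 2076 kmol.
N₂ fed = 2076 × 79/21 = 7811 kmol.
Fuel reacted = 0.862 × 545 → ξ = 469.8 kmol.
Outlet (n = n₀ + ν ξ):
  CH₄: 545 − 1(469.8) = 75.21
  O₂: 2076 − 2(469.8) = 1137
  N₂: 7811 (inert)
  CO₂: 0 + 1(469.8) = 469.8
  H₂O: 0 + 2(469.8) = 939.6
Total out = 75.21 + 1137 + 7811 + 469.8 + 939.6 = 10430 kmol.

10400 kmol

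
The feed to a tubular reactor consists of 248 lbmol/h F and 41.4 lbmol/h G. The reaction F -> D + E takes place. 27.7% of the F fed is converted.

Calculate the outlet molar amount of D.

68.7 lbmol/h

F reacted = 0.277 × 248 = 68.7 lbmol/h; ν_F = −1, so ξ = 68.7/1 = 68.7 lbmol/h.
Outlet amounts (n = n₀ + ν ξ):
  F: 248 − 1(68.7) = 179.3
  D: 0 + 1(68.7) = 68.7
  E: 0 + 1(68.7) = 68.7
  G: 41.4 (inert)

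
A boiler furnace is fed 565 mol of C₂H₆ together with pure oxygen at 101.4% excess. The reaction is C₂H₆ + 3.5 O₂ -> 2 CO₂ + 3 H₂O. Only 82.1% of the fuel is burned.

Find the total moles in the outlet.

4780 mol

Stoichiometric O₂ = 3.5 × 565 = 1978 mol; O₂ fed = 1978 × 2.014 = 3983 mol.
Fuel reacted = 0.821 × 565 → ξ = 463.9 mol.
Outlet (n = n₀ + ν ξ):
  C₂H₆: 565 − 1(463.9) = 101.1
  O₂: 3983 − 3.5(463.9) = 2359
  CO₂: 0 + 2(463.9) = 927.7
  H₂O: 0 + 3(463.9) = 1392
Total out = 101.1 + 2359 + 927.7 + 1392 = 4780 mol.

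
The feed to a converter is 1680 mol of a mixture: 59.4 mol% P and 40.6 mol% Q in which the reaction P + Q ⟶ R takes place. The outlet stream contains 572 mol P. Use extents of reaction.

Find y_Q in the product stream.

For P: n = n₀ − 1ξ → 572 = 997.9 − 1ξ, giving ξ = 425.9 mol.
Outlet amounts (n = n₀ + ν ξ):
  P: 997.9 − 1(425.9) = 572
  Q: 682.1 − 1(425.9) = 256.2
  R: 0 + 1(425.9) = 425.9
Total out = 1254 mol; y_Q = 256.2 / 1254 = 0.2043.

0.204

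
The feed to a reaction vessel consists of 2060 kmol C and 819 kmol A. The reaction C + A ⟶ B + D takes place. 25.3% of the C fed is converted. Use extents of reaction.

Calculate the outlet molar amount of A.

298 kmol

C reacted = 0.253 × 2060 = 521.2 kmol; ν_C = −1, so ξ = 521.2/1 = 521.2 kmol.
Outlet amounts (n = n₀ + ν ξ):
  C: 2060 − 1(521.2) = 1539
  A: 819 − 1(521.2) = 297.8
  B: 0 + 1(521.2) = 521.2
  D: 0 + 1(521.2) = 521.2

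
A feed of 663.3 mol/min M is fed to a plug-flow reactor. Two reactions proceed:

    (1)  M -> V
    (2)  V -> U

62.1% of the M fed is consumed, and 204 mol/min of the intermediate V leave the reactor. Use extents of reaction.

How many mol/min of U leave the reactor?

208 mol/min

Conversion of M: M consumed = 1ξ₁ = 0.621 × 663.3 → ξ₁ = 411.9 mol/min.
V balance: n_V = 0 + 1ξ₁ − 1ξ₂ = 204 → ξ₂ = (1·411.9 − 204)/1 = 207.9 mol/min.
Outlet amounts (n = n₀ + Σ ν·ξ):
  M: 663.3 − 1(411.9) = 251.4
  V: 0 + 1(411.9) − 1(207.9) = 204
  U: 0 + 1(207.9) = 207.9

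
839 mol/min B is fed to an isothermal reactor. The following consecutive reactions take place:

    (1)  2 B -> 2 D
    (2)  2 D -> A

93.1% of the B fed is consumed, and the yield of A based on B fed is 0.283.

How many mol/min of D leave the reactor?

306 mol/min

Conversion of B: B consumed = 2ξ₁ = 0.931 × 839 → ξ₁ = 390.6 mol/min.
Yield of A: 1ξ₂ / 839 = 0.283 → ξ₂ = 237.4 mol/min.
Outlet amounts (n = n₀ + Σ ν·ξ):
  B: 839 − 2(390.6) = 57.89
  D: 0 + 2(390.6) − 2(237.4) = 306.2
  A: 0 + 1(237.4) = 237.4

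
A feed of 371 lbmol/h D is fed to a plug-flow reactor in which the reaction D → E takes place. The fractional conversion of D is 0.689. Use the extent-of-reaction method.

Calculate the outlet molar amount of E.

D reacted = 0.689 × 371 = 255.6 lbmol/h; ν_D = −1, so ξ = 255.6/1 = 255.6 lbmol/h.
Outlet amounts (n = n₀ + ν ξ):
  D: 371 − 1(255.6) = 115.4
  E: 0 + 1(255.6) = 255.6

256 lbmol/h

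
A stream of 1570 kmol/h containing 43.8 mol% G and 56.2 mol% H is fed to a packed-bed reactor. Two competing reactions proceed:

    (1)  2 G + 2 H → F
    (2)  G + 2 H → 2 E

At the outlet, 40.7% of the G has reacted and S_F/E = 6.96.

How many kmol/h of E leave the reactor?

Conversion of G: G consumed = 0.407 × 687.7 = 279.9 kmol/h = 2ξ₁ + 1ξ₂.
Selectivity: 1ξ₁ / (2ξ₂) = 6.96 → ξ₁ = 13.92 ξ₂.
Substitute: (2·13.92 + 1) ξ₂ = 279.9 → ξ₂ = 9.704 kmol/h, ξ₁ = 135.1 kmol/h.
Outlet amounts (n = n₀ + Σ ν·ξ):
  G: 687.7 − 2(135.1) − 1(9.704) = 407.8
  H: 882.3 − 2(135.1) − 2(9.704) = 592.8
  F: 0 + 1(135.1) = 135.1
  E: 0 + 2(9.704) = 19.41

19.4 kmol/h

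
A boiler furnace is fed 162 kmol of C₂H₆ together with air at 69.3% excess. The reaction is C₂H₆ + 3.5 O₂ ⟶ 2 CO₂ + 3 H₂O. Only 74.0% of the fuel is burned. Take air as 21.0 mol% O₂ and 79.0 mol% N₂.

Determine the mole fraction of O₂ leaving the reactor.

0.113

Stoichiometric O₂ = 3.5 × 162 = 567 kmol; O₂ fed = 567 × 1.693 = 959.9 kmol.
N₂ fed = 959.9 × 79/21 = 3611 kmol.
Fuel reacted = 0.74 × 162 → ξ = 119.9 kmol.
Outlet (n = n₀ + ν ξ):
  C₂H₆: 162 − 1(119.9) = 42.12
  O₂: 959.9 − 3.5(119.9) = 540.4
  N₂: 3611 (inert)
  CO₂: 0 + 2(119.9) = 239.8
  H₂O: 0 + 3(119.9) = 359.6
Total out = 4793 kmol; y_O₂ = 540.4 / 4793 = 0.1127.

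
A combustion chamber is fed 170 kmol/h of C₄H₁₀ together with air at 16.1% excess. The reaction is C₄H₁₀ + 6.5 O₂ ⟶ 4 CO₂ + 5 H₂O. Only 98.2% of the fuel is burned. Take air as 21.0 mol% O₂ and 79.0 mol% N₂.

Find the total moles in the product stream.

6530 kmol/h

Stoichiometric O₂ = 6.5 × 170 = 1105 kmol/h; O₂ fed = 1105 × 1.161 = 1283 kmol/h.
N₂ fed = 1283 × 79/21 = 4826 kmol/h.
Fuel reacted = 0.982 × 170 → ξ = 166.9 kmol/h.
Outlet (n = n₀ + ν ξ):
  C₄H₁₀: 170 − 1(166.9) = 3.06
  O₂: 1283 − 6.5(166.9) = 197.8
  N₂: 4826 (inert)
  CO₂: 0 + 4(166.9) = 667.8
  H₂O: 0 + 5(166.9) = 834.7
Total out = 3.06 + 197.8 + 4826 + 667.8 + 834.7 = 6529 kmol/h.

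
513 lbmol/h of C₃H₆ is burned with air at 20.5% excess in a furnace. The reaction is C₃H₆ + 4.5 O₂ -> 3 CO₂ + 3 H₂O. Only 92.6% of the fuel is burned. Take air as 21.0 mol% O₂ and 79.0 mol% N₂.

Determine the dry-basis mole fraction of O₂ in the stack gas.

0.0512

Stoichiometric O₂ = 4.5 × 513 = 2308 lbmol/h; O₂ fed = 2308 × 1.205 = 2782 lbmol/h.
N₂ fed = 2782 × 79/21 = 10460 lbmol/h.
Fuel reacted = 0.926 × 513 → ξ = 475 lbmol/h.
Outlet (n = n₀ + ν ξ):
  C₃H₆: 513 − 1(475) = 37.96
  O₂: 2782 − 4.5(475) = 644.1
  N₂: 10460 (inert)
  CO₂: 0 + 3(475) = 1425
  H₂O: 0 + 3(475) = 1425
Dry total = 12570 lbmol/h; y_O₂ (dry) = 644.1 / 12570 = 0.05123.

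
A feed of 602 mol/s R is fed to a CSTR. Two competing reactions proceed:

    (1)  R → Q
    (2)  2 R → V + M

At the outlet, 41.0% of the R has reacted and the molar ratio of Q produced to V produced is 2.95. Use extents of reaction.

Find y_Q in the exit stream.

0.244

Conversion of R: R consumed = 0.41 × 602 = 246.8 mol/s = 1ξ₁ + 2ξ₂.
Selectivity: 1ξ₁ / (1ξ₂) = 2.95 → ξ₁ = 2.95 ξ₂.
Substitute: (1·2.95 + 2) ξ₂ = 246.8 → ξ₂ = 49.86 mol/s, ξ₁ = 147.1 mol/s.
Outlet amounts (n = n₀ + Σ ν·ξ):
  R: 602 − 1(147.1) − 2(49.86) = 355.2
  Q: 0 + 1(147.1) = 147.1
  V: 0 + 1(49.86) = 49.86
  M: 0 + 1(49.86) = 49.86
Total out = 602 mol/s; y_Q = 147.1 / 602 = 0.2443.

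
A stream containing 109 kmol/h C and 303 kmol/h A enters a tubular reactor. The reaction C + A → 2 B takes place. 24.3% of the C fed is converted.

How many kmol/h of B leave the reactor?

C reacted = 0.243 × 109 = 26.49 kmol/h; ν_C = −1, so ξ = 26.49/1 = 26.49 kmol/h.
Outlet amounts (n = n₀ + ν ξ):
  C: 109 − 1(26.49) = 82.51
  A: 303 − 1(26.49) = 276.5
  B: 0 + 2(26.49) = 52.97

53 kmol/h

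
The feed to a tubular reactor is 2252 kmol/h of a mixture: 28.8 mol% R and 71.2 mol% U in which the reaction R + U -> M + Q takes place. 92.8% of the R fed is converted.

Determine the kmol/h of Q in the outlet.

602 kmol/h

R reacted = 0.928 × 648.6 = 601.9 kmol/h; ν_R = −1, so ξ = 601.9/1 = 601.9 kmol/h.
Outlet amounts (n = n₀ + ν ξ):
  R: 648.6 − 1(601.9) = 46.7
  U: 1603 − 1(601.9) = 1002
  M: 0 + 1(601.9) = 601.9
  Q: 0 + 1(601.9) = 601.9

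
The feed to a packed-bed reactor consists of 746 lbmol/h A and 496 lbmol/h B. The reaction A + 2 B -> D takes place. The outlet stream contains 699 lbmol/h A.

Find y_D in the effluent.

For A: n = n₀ − 1ξ → 699 = 746 − 1ξ, giving ξ = 47 lbmol/h.
Outlet amounts (n = n₀ + ν ξ):
  A: 746 − 1(47) = 699
  B: 496 − 2(47) = 402
  D: 0 + 1(47) = 47
Total out = 1148 lbmol/h; y_D = 47 / 1148 = 0.04094.

0.0409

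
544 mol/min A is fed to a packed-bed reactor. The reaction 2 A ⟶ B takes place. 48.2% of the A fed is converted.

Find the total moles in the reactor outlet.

413 mol/min

A reacted = 0.482 × 544 = 262.2 mol/min; ν_A = −2, so ξ = 262.2/2 = 131.1 mol/min.
Outlet amounts (n = n₀ + ν ξ):
  A: 544 − 2(131.1) = 281.8
  B: 0 + 1(131.1) = 131.1
Total out = 281.8 + 131.1 = 412.9 mol/min.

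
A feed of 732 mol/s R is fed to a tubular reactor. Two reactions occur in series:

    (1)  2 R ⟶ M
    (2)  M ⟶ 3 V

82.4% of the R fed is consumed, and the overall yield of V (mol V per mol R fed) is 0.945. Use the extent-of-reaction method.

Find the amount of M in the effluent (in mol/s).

71 mol/s

Conversion of R: R consumed = 2ξ₁ = 0.824 × 732 → ξ₁ = 301.6 mol/s.
Yield of V: 3ξ₂ / 732 = 0.945 → ξ₂ = 230.6 mol/s.
Outlet amounts (n = n₀ + Σ ν·ξ):
  R: 732 − 2(301.6) = 128.8
  M: 0 + 1(301.6) − 1(230.6) = 71
  V: 0 + 3(230.6) = 691.7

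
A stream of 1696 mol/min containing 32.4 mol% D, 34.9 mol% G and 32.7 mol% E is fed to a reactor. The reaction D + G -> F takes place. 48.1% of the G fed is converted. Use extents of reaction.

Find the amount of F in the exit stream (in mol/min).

G reacted = 0.481 × 591.9 = 284.7 mol/min; ν_G = −1, so ξ = 284.7/1 = 284.7 mol/min.
Outlet amounts (n = n₀ + ν ξ):
  D: 549.5 − 1(284.7) = 264.8
  G: 591.9 − 1(284.7) = 307.2
  F: 0 + 1(284.7) = 284.7
  E: 554.6 (inert)

285 mol/min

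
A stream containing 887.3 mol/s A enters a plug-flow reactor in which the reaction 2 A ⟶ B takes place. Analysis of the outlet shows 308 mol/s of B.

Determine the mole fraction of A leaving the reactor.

For B: n = n₀ + 1ξ → 308 = 0 + 1ξ, giving ξ = 308 mol/s.
Outlet amounts (n = n₀ + ν ξ):
  A: 887.3 − 2(308) = 271.3
  B: 0 + 1(308) = 308
Total out = 579.3 mol/s; y_A = 271.3 / 579.3 = 0.4683.

0.468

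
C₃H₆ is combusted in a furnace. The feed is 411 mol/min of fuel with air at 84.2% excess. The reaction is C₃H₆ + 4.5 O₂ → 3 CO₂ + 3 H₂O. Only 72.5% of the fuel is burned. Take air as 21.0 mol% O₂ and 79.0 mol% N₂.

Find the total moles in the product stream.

16800 mol/min

Stoichiometric O₂ = 4.5 × 411 = 1850 mol/min; O₂ fed = 1850 × 1.842 = 3407 mol/min.
N₂ fed = 3407 × 79/21 = 12820 mol/min.
Fuel reacted = 0.725 × 411 → ξ = 298 mol/min.
Outlet (n = n₀ + ν ξ):
  C₃H₆: 411 − 1(298) = 113
  O₂: 3407 − 4.5(298) = 2066
  N₂: 12820 (inert)
  CO₂: 0 + 3(298) = 893.9
  H₂O: 0 + 3(298) = 893.9
Total out = 113 + 2066 + 12820 + 893.9 + 893.9 = 16780 mol/min.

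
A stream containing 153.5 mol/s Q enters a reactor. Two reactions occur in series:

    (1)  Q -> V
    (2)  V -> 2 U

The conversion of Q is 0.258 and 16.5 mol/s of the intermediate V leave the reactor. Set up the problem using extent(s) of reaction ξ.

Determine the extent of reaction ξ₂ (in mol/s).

ξ₂ = 23.1 mol/s

Conversion of Q: Q consumed = 1ξ₁ = 0.258 × 153.5 → ξ₁ = 39.6 mol/s.
V balance: n_V = 0 + 1ξ₁ − 1ξ₂ = 16.5 → ξ₂ = (1·39.6 − 16.5)/1 = 23.1 mol/s.
Outlet amounts (n = n₀ + Σ ν·ξ):
  Q: 153.5 − 1(39.6) = 113.9
  V: 0 + 1(39.6) − 1(23.1) = 16.5
  U: 0 + 2(23.1) = 46.21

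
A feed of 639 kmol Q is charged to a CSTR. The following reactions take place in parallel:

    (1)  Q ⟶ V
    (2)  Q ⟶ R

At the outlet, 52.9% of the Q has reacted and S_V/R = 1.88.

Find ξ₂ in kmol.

Conversion of Q: Q consumed = 0.529 × 639 = 338 kmol = 1ξ₁ + 1ξ₂.
Selectivity: 1ξ₁ / (1ξ₂) = 1.88 → ξ₁ = 1.88 ξ₂.
Substitute: (1·1.88 + 1) ξ₂ = 338 → ξ₂ = 117.4 kmol, ξ₁ = 220.7 kmol.
Outlet amounts (n = n₀ + Σ ν·ξ):
  Q: 639 − 1(220.7) − 1(117.4) = 301
  V: 0 + 1(220.7) = 220.7
  R: 0 + 1(117.4) = 117.4

ξ₂ = 117 kmol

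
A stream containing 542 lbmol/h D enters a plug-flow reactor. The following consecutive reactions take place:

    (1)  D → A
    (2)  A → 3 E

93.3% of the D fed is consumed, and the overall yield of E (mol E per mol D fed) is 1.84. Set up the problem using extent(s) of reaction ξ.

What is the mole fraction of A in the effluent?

0.144

Conversion of D: D consumed = 1ξ₁ = 0.933 × 542 → ξ₁ = 505.7 lbmol/h.
Yield of E: 3ξ₂ / 542 = 1.84 → ξ₂ = 332.4 lbmol/h.
Outlet amounts (n = n₀ + Σ ν·ξ):
  D: 542 − 1(505.7) = 36.31
  A: 0 + 1(505.7) − 1(332.4) = 173.3
  E: 0 + 3(332.4) = 997.3
Total out = 1207 lbmol/h; y_A = 173.3 / 1207 = 0.1436.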